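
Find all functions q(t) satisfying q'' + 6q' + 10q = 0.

q = C1*cos(t)*exp(-3*t) + C2*exp(-3*t)*sin(t)

Characteristic equation r² + 6r + 10 = 0 has discriminant (6)² - 4·(10) = -4 < 0, so r = -3 ± i.
Hence q_h = C1*cos(t)*exp(-3*t) + C2*exp(-3*t)*sin(t).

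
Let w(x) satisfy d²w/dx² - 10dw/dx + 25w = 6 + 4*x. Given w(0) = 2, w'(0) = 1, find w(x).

w = 38/125 + 4*x/25 + 212*exp(5*x)/125 - 191*x*exp(5*x)/25

Characteristic equation r² - 10r + 25 = 0 has discriminant (-10)² - 4·(25) = 0, so r = 5 is a repeated root.
Hence w_h = (C1 + C2*x)*exp(5*x).
For the particular solution try w_p = A0 + A1*x. Substituting and matching coefficients of each power of x gives A0 = 38/125, A1 = 4/25, so w_p = 38/125 + 4*x/25.
General solution: w = 38/125 + 4*x/25 + C1*exp(5*x) + C2*x*exp(5*x).
Apply the initial conditions: w(0) = 38/125 + C1 = 2 and w'(0) = 4/25 + C2 + 5*C1 = 1. Solving gives C1 = 212/125, C2 = -191/25.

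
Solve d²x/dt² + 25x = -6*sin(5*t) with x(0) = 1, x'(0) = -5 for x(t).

x = -28*sin(5*t)/25 + 3*t*cos(5*t)/5 + cos(5*t)

Characteristic equation r² + 25 = 0 has discriminant (0)² - 4·(25) = -100 < 0, so r = ± 5i.
Hence x_h = C1*cos(5*t) + C2*sin(5*t).
Since ±5i are characteristic roots, multiply the trial by t. Try x_p = t*(A*cos(5*t) + B*sin(5*t)). Substituting and equating the coefficients of cos(5t) and sin(5t) gives A = 3/5, B = 0, so x_p = 3*t*cos(5*t)/5.
General solution: x = C1*cos(5*t) + C2*sin(5*t) + 3*t*cos(5*t)/5.
Apply the initial conditions: x(0) = C1 = 1 and x'(0) = 3/5 + 5*C2 = -5. Solving gives C1 = 1, C2 = -28/25.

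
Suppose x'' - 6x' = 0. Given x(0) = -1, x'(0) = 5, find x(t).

Characteristic equation r² - 6r = 0 factors as (r - 6)r = 0, so r = 6, 0.
Hence x_h = C1*exp(6*t) + C2.
Apply the initial conditions: x(0) = C1 + C2 = -1 and x'(0) = 6*C1 = 5. Solving gives C1 = 5/6, C2 = -11/6.

x = -11/6 + 5*exp(6*t)/6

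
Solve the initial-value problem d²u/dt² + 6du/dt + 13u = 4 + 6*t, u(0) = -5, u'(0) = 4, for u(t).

Characteristic equation r² + 6r + 13 = 0 has discriminant (6)² - 4·(13) = -16 < 0, so r = -3 ± 2i.
Hence u_h = C1*cos(2*t)*exp(-3*t) + C2*exp(-3*t)*sin(2*t).
For the particular solution try u_p = A0 + A1*t. Substituting and matching coefficients of each power of t gives A0 = 16/169, A1 = 6/13, so u_p = 16/169 + 6*t/13.
General solution: u = 16/169 + 6*t/13 + C1*cos(2*t)*exp(-3*t) + C2*exp(-3*t)*sin(2*t).
Apply the initial conditions: u(0) = 16/169 + C1 = -5 and u'(0) = 6/13 - 3*C1 + 2*C2 = 4. Solving gives C1 = -861/169, C2 = -1985/338.

u = 16/169 + 6*t/13 - 1985*exp(-3*t)*sin(2*t)/338 - 861*cos(2*t)*exp(-3*t)/169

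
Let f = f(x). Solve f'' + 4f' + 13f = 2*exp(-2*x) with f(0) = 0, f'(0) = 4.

Characteristic equation r² + 4r + 13 = 0 has discriminant (4)² - 4·(13) = -36 < 0, so r = -2 ± 3i.
Hence f_h = C1*cos(3*x)*exp(-2*x) + C2*exp(-2*x)*sin(3*x).
Try f_p = A*exp(-2*x). Substituting into the equation and dividing by exp(-2*x) gives A = 2/9, so f_p = 2*exp(-2*x)/9.
General solution: f = 2*exp(-2*x)/9 + C1*cos(3*x)*exp(-2*x) + C2*exp(-2*x)*sin(3*x).
Apply the initial conditions: f(0) = 2/9 + C1 = 0 and f'(0) = -4/9 - 2*C1 + 3*C2 = 4. Solving gives C1 = -2/9, C2 = 4/3.

f = 2*exp(-2*x)/9 - 2*cos(3*x)*exp(-2*x)/9 + 4*exp(-2*x)*sin(3*x)/3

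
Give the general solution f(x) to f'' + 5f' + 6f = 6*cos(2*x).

Characteristic equation r² + 5r + 6 = 0 factors as (r + 2)(r + 3) = 0, so r = -2, -3.
Hence f_h = C1*exp(-2*x) + C2*exp(-3*x).
Try f_p = A*cos(2*x) + B*sin(2*x). Substituting and equating the coefficients of cos(2x) and sin(2x) gives A = 3/26, B = 15/26, so f_p = 3*cos(2*x)/26 + 15*sin(2*x)/26.

f = 3*cos(2*x)/26 + 15*sin(2*x)/26 + C1*exp(-2*x) + C2*exp(-3*x)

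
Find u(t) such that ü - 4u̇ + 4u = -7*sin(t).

Characteristic equation r² - 4r + 4 = 0 has discriminant (-4)² - 4·(4) = 0, so r = 2 is a repeated root.
Hence u_h = (C1 + C2*t)*exp(2*t).
Try u_p = A*cos(t) + B*sin(t). Substituting and equating the coefficients of cos(t) and sin(t) gives A = -28/25, B = -21/25, so u_p = -28*cos(t)/25 - 21*sin(t)/25.

u = -28*cos(t)/25 - 21*sin(t)/25 + C1*exp(2*t) + C2*t*exp(2*t)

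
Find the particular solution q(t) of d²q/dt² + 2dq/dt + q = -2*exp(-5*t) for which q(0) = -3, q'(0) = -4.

q = -23*exp(-t)/8 - exp(-5*t)/8 - 15*t*exp(-t)/2

Characteristic equation r² + 2r + 1 = 0 has discriminant (2)² - 4·(1) = 0, so r = -1 is a repeated root.
Hence q_h = (C1 + C2*t)*exp(-t).
Try q_p = A*exp(-5*t). Substituting into the equation and dividing by exp(-5*t) gives A = -1/8, so q_p = -exp(-5*t)/8.
General solution: q = -exp(-5*t)/8 + C1*exp(-t) + C2*t*exp(-t).
Apply the initial conditions: q(0) = -1/8 + C1 = -3 and q'(0) = 5/8 + C2 - C1 = -4. Solving gives C1 = -23/8, C2 = -15/2.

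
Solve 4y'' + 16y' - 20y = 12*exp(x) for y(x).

y = C1*exp(x) + C2*exp(-5*x) + x*exp(x)/2

Divide through by 4: y'' + 4y' - 5y = 3*exp(x).
Characteristic equation r² + 4r - 5 = 0 factors as (r - 1)(r + 5) = 0, so r = 1, -5.
Hence y_h = C1*exp(x) + C2*exp(-5*x).
Since exp(x) solves the homogeneous equation (r = 1 is a root of multiplicity 1), multiply the trial by x. Try y_p = A*x*exp(x). Substituting into the equation and dividing by exp(x) gives A = 1/2, so y_p = x*exp(x)/2.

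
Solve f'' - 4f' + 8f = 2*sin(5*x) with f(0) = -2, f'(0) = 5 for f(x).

f = -34*sin(5*x)/689 + 40*cos(5*x)/689 - 1418*cos(2*x)*exp(2*x)/689 + 6451*exp(2*x)*sin(2*x)/1378

Characteristic equation r² - 4r + 8 = 0 has discriminant (-4)² - 4·(8) = -16 < 0, so r = 2 ± 2i.
Hence f_h = C1*cos(2*x)*exp(2*x) + C2*exp(2*x)*sin(2*x).
Try f_p = A*cos(5*x) + B*sin(5*x). Substituting and equating the coefficients of cos(5x) and sin(5x) gives A = 40/689, B = -34/689, so f_p = -34*sin(5*x)/689 + 40*cos(5*x)/689.
General solution: f = -34*sin(5*x)/689 + 40*cos(5*x)/689 + C1*cos(2*x)*exp(2*x) + C2*exp(2*x)*sin(2*x).
Apply the initial conditions: f(0) = 40/689 + C1 = -2 and f'(0) = -170/689 + 2*C1 + 2*C2 = 5. Solving gives C1 = -1418/689, C2 = 6451/1378.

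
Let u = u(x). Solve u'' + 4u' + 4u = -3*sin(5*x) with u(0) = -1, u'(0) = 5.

Characteristic equation r² + 4r + 4 = 0 has discriminant (4)² - 4·(4) = 0, so r = -2 is a repeated root.
Hence u_h = (C1 + C2*x)*exp(-2*x).
Try u_p = A*cos(5*x) + B*sin(5*x). Substituting and equating the coefficients of cos(5x) and sin(5x) gives A = 60/841, B = 63/841, so u_p = 60*cos(5*x)/841 + 63*sin(5*x)/841.
General solution: u = 60*cos(5*x)/841 + 63*sin(5*x)/841 + C1*exp(-2*x) + C2*x*exp(-2*x).
Apply the initial conditions: u(0) = 60/841 + C1 = -1 and u'(0) = 315/841 + C2 - 2*C1 = 5. Solving gives C1 = -901/841, C2 = 72/29.

u = -901*exp(-2*x)/841 + 60*cos(5*x)/841 + 63*sin(5*x)/841 + 72*x*exp(-2*x)/29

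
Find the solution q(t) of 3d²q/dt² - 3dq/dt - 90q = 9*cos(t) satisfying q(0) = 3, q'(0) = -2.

Divide through by 3: q'' - q' - 30q = 3*cos(t).
Characteristic equation r² - r - 30 = 0 factors as (r + 5)(r - 6) = 0, so r = -5, 6.
Hence q_h = C1*exp(-5*t) + C2*exp(6*t).
Try q_p = A*cos(t) + B*sin(t). Substituting and equating the coefficients of cos(t) and sin(t) gives A = -93/962, B = -3/962, so q_p = -93*cos(t)/962 - 3*sin(t)/962.
General solution: q = -93*cos(t)/962 - 3*sin(t)/962 + C1*exp(-5*t) + C2*exp(6*t).
Apply the initial conditions: q(0) = -93/962 + C1 + C2 = 3 and q'(0) = -3/962 - 5*C1 + 6*C2 = -2. Solving gives C1 = 535/286, C2 = 499/407.

q = -93*cos(t)/962 - 3*sin(t)/962 + 499*exp(6*t)/407 + 535*exp(-5*t)/286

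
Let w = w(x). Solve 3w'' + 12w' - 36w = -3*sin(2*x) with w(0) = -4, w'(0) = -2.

Divide through by 3: w'' + 4w' - 12w = -sin(2*x).
Characteristic equation r² + 4r - 12 = 0 factors as (r + 6)(r - 2) = 0, so r = -6, 2.
Hence w_h = C1*exp(-6*x) + C2*exp(2*x).
Try w_p = A*cos(2*x) + B*sin(2*x). Substituting and equating the coefficients of cos(2x) and sin(2x) gives A = 1/40, B = 1/20, so w_p = sin(2*x)/20 + cos(2*x)/40.
General solution: w = sin(2*x)/20 + cos(2*x)/40 + C1*exp(-6*x) + C2*exp(2*x).
Apply the initial conditions: w(0) = 1/40 + C1 + C2 = -4 and w'(0) = 1/10 - 6*C1 + 2*C2 = -2. Solving gives C1 = -119/160, C2 = -105/32.

w = -119*exp(-6*x)/160 - 105*exp(2*x)/32 + sin(2*x)/20 + cos(2*x)/40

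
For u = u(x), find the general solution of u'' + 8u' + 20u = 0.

u = C1*cos(2*x)*exp(-4*x) + C2*exp(-4*x)*sin(2*x)

Characteristic equation r² + 8r + 20 = 0 has discriminant (8)² - 4·(20) = -16 < 0, so r = -4 ± 2i.
Hence u_h = C1*cos(2*x)*exp(-4*x) + C2*exp(-4*x)*sin(2*x).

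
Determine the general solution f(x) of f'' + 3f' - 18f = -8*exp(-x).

f = 2*exp(-x)/5 + C1*exp(-6*x) + C2*exp(3*x)

Characteristic equation r² + 3r - 18 = 0 factors as (r + 6)(r - 3) = 0, so r = -6, 3.
Hence f_h = C1*exp(-6*x) + C2*exp(3*x).
Try f_p = A*exp(-x). Substituting into the equation and dividing by exp(-x) gives A = 2/5, so f_p = 2*exp(-x)/5.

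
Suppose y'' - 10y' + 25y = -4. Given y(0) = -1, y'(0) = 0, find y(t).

Characteristic equation r² - 10r + 25 = 0 has discriminant (-10)² - 4·(25) = 0, so r = 5 is a repeated root.
Hence y_h = (C1 + C2*t)*exp(5*t).
For the particular solution try y_p = A0. Substituting and matching coefficients of each power of t gives A0 = -4/25, so y_p = -4/25.
General solution: y = -4/25 + C1*exp(5*t) + C2*t*exp(5*t).
Apply the initial conditions: y(0) = -4/25 + C1 = -1 and y'(0) = C2 + 5*C1 = 0. Solving gives C1 = -21/25, C2 = 21/5.

y = -4/25 - 21*exp(5*t)/25 + 21*t*exp(5*t)/5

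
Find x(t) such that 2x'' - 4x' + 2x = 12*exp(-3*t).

x = 3*exp(-3*t)/8 + C1*exp(t) + C2*t*exp(t)

Divide through by 2: x'' - 2x' + x = 6*exp(-3*t).
Characteristic equation r² - 2r + 1 = 0 has discriminant (-2)² - 4·(1) = 0, so r = 1 is a repeated root.
Hence x_h = (C1 + C2*t)*exp(t).
Try x_p = A*exp(-3*t). Substituting into the equation and dividing by exp(-3*t) gives A = 3/8, so x_p = 3*exp(-3*t)/8.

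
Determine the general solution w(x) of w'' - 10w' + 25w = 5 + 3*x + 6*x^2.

w = 191/625 + 6*x**2/25 + 39*x/125 + C1*exp(5*x) + C2*x*exp(5*x)

Characteristic equation r² - 10r + 25 = 0 has discriminant (-10)² - 4·(25) = 0, so r = 5 is a repeated root.
Hence w_h = (C1 + C2*x)*exp(5*x).
For the particular solution try w_p = A0 + A1*x + A2*x^2. Substituting and matching coefficients of each power of x gives A0 = 191/625, A1 = 39/125, A2 = 6/25, so w_p = 191/625 + 6*x^2/25 + 39*x/125.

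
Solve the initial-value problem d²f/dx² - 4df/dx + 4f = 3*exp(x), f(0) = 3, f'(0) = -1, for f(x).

f = 3*exp(x) - 4*x*exp(2*x)

Characteristic equation r² - 4r + 4 = 0 has discriminant (-4)² - 4·(4) = 0, so r = 2 is a repeated root.
Hence f_h = (C1 + C2*x)*exp(2*x).
Try f_p = A*exp(x). Substituting into the equation and dividing by exp(x) gives A = 3, so f_p = 3*exp(x).
General solution: f = 3*exp(x) + C1*exp(2*x) + C2*x*exp(2*x).
Apply the initial conditions: f(0) = 3 + C1 = 3 and f'(0) = 3 + C2 + 2*C1 = -1. Solving gives C1 = 0, C2 = -4.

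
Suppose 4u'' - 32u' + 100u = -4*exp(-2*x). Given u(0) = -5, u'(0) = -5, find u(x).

Divide through by 4: u'' - 8u' + 25u = -exp(-2*x).
Characteristic equation r² - 8r + 25 = 0 has discriminant (-8)² - 4·(25) = -36 < 0, so r = 4 ± 3i.
Hence u_h = C1*cos(3*x)*exp(4*x) + C2*exp(4*x)*sin(3*x).
Try u_p = A*exp(-2*x). Substituting into the equation and dividing by exp(-2*x) gives A = -1/45, so u_p = -exp(-2*x)/45.
General solution: u = -exp(-2*x)/45 + C1*cos(3*x)*exp(4*x) + C2*exp(4*x)*sin(3*x).
Apply the initial conditions: u(0) = -1/45 + C1 = -5 and u'(0) = 2/45 + 3*C2 + 4*C1 = -5. Solving gives C1 = -224/45, C2 = 223/45.

u = -exp(-2*x)/45 - 224*cos(3*x)*exp(4*x)/45 + 223*exp(4*x)*sin(3*x)/45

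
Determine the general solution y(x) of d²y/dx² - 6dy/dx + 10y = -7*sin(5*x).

Characteristic equation r² - 6r + 10 = 0 has discriminant (-6)² - 4·(10) = -4 < 0, so r = 3 ± i.
Hence y_h = C1*cos(x)*exp(3*x) + C2*exp(3*x)*sin(x).
Try y_p = A*cos(5*x) + B*sin(5*x). Substituting and equating the coefficients of cos(5x) and sin(5x) gives A = -14/75, B = 7/75, so y_p = -14*cos(5*x)/75 + 7*sin(5*x)/75.

y = -14*cos(5*x)/75 + 7*sin(5*x)/75 + C1*cos(x)*exp(3*x) + C2*exp(3*x)*sin(x)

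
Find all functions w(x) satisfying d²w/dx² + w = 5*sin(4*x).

w = -sin(4*x)/3 + C1*cos(x) + C2*sin(x)

Characteristic equation r² + 1 = 0 has discriminant (0)² - 4·(1) = -4 < 0, so r = ± i.
Hence w_h = C1*cos(x) + C2*sin(x).
Try w_p = A*cos(4*x) + B*sin(4*x). Substituting and equating the coefficients of cos(4x) and sin(4x) gives A = 0, B = -1/3, so w_p = -sin(4*x)/3.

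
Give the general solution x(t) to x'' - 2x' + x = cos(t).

x = -sin(t)/2 + C1*exp(t) + C2*t*exp(t)

Characteristic equation r² - 2r + 1 = 0 has discriminant (-2)² - 4·(1) = 0, so r = 1 is a repeated root.
Hence x_h = (C1 + C2*t)*exp(t).
Try x_p = A*cos(t) + B*sin(t). Substituting and equating the coefficients of cos(t) and sin(t) gives A = 0, B = -1/2, so x_p = -sin(t)/2.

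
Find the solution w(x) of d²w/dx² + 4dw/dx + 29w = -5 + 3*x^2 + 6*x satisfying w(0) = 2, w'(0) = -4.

w = -4979/24389 + 3*x**2/29 + 150*x/841 + 5608*exp(-2*x)*sin(5*x)/121945 + 53757*cos(5*x)*exp(-2*x)/24389

Characteristic equation r² + 4r + 29 = 0 has discriminant (4)² - 4·(29) = -100 < 0, so r = -2 ± 5i.
Hence w_h = C1*cos(5*x)*exp(-2*x) + C2*exp(-2*x)*sin(5*x).
For the particular solution try w_p = A0 + A1*x + A2*x^2. Substituting and matching coefficients of each power of x gives A0 = -4979/24389, A1 = 150/841, A2 = 3/29, so w_p = -4979/24389 + 3*x^2/29 + 150*x/841.
General solution: w = -4979/24389 + 3*x^2/29 + 150*x/841 + C1*cos(5*x)*exp(-2*x) + C2*exp(-2*x)*sin(5*x).
Apply the initial conditions: w(0) = -4979/24389 + C1 = 2 and w'(0) = 150/841 - 2*C1 + 5*C2 = -4. Solving gives C1 = 53757/24389, C2 = 5608/121945.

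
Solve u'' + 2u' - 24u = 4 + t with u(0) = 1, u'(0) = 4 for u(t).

Characteristic equation r² + 2r - 24 = 0 factors as (r + 6)(r - 4) = 0, so r = -6, 4.
Hence u_h = C1*exp(-6*t) + C2*exp(4*t).
For the particular solution try u_p = A0 + A1*t. Substituting and matching coefficients of each power of t gives A0 = -49/288, A1 = -1/24, so u_p = -49/288 - t/24.
General solution: u = -49/288 - t/24 + C1*exp(-6*t) + C2*exp(4*t).
Apply the initial conditions: u(0) = -49/288 + C1 + C2 = 1 and u'(0) = -1/24 - 6*C1 + 4*C2 = 4. Solving gives C1 = 23/360, C2 = 177/160.

u = -49/288 - t/24 + 23*exp(-6*t)/360 + 177*exp(4*t)/160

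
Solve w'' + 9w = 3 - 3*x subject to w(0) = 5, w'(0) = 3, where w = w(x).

w = 1/3 - x/3 + 10*sin(3*x)/9 + 14*cos(3*x)/3

Characteristic equation r² + 9 = 0 has discriminant (0)² - 4·(9) = -36 < 0, so r = ± 3i.
Hence w_h = C1*cos(3*x) + C2*sin(3*x).
For the particular solution try w_p = A0 + A1*x. Substituting and matching coefficients of each power of x gives A0 = 1/3, A1 = -1/3, so w_p = 1/3 - x/3.
General solution: w = 1/3 - x/3 + C1*cos(3*x) + C2*sin(3*x).
Apply the initial conditions: w(0) = 1/3 + C1 = 5 and w'(0) = -1/3 + 3*C2 = 3. Solving gives C1 = 14/3, C2 = 10/9.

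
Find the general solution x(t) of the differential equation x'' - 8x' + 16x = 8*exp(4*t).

x = C1*exp(4*t) + 4*t**2*exp(4*t) + C2*t*exp(4*t)

Characteristic equation r² - 8r + 16 = 0 has discriminant (-8)² - 4·(16) = 0, so r = 4 is a repeated root.
Hence x_h = (C1 + C2*t)*exp(4*t).
Since exp(4*t) solves the homogeneous equation (r = 4 is a root of multiplicity 2), multiply the trial by t^2. Try x_p = A*t^2*exp(4*t). Substituting into the equation and dividing by exp(4*t) gives A = 4, so x_p = 4*t^2*exp(4*t).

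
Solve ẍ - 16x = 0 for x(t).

x = C1*exp(4*t) + C2*exp(-4*t)

Characteristic equation r² - 16 = 0 factors as (r - 4)(r + 4) = 0, so r = 4, -4.
Hence x_h = C1*exp(4*t) + C2*exp(-4*t).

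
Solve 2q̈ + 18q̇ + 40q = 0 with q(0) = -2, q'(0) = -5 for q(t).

q = -15*exp(-4*t) + 13*exp(-5*t)

Divide through by 2: q'' + 9q' + 20q = 0.
Characteristic equation r² + 9r + 20 = 0 factors as (r + 4)(r + 5) = 0, so r = -4, -5.
Hence q_h = C1*exp(-4*t) + C2*exp(-5*t).
Apply the initial conditions: q(0) = C1 + C2 = -2 and q'(0) = -5*C2 - 4*C1 = -5. Solving gives C1 = -15, C2 = 13.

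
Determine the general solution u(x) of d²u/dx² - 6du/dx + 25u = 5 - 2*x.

u = 113/625 - 2*x/25 + C1*cos(4*x)*exp(3*x) + C2*exp(3*x)*sin(4*x)

Characteristic equation r² - 6r + 25 = 0 has discriminant (-6)² - 4·(25) = -64 < 0, so r = 3 ± 4i.
Hence u_h = C1*cos(4*x)*exp(3*x) + C2*exp(3*x)*sin(4*x).
For the particular solution try u_p = A0 + A1*x. Substituting and matching coefficients of each power of x gives A0 = 113/625, A1 = -2/25, so u_p = 113/625 - 2*x/25.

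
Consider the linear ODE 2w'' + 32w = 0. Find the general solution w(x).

w = C1*cos(4*x) + C2*sin(4*x)

Divide through by 2: w'' + 16w = 0.
Characteristic equation r² + 16 = 0 has discriminant (0)² - 4·(16) = -64 < 0, so r = ± 4i.
Hence w_h = C1*cos(4*x) + C2*sin(4*x).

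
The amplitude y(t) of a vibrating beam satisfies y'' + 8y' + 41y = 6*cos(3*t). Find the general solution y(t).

y = 3*cos(3*t)/25 + 9*sin(3*t)/100 + C1*cos(5*t)*exp(-4*t) + C2*exp(-4*t)*sin(5*t)

Characteristic equation r² + 8r + 41 = 0 has discriminant (8)² - 4·(41) = -100 < 0, so r = -4 ± 5i.
Hence y_h = C1*cos(5*t)*exp(-4*t) + C2*exp(-4*t)*sin(5*t).
Try y_p = A*cos(3*t) + B*sin(3*t). Substituting and equating the coefficients of cos(3t) and sin(3t) gives A = 3/25, B = 9/100, so y_p = 3*cos(3*t)/25 + 9*sin(3*t)/100.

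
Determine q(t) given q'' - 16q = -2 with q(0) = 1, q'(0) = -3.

Characteristic equation r² - 16 = 0 factors as (r - 4)(r + 4) = 0, so r = 4, -4.
Hence q_h = C1*exp(4*t) + C2*exp(-4*t).
For the particular solution try q_p = A0. Substituting and matching coefficients of each power of t gives A0 = 1/8, so q_p = 1/8.
General solution: q = 1/8 + C1*exp(4*t) + C2*exp(-4*t).
Apply the initial conditions: q(0) = 1/8 + C1 + C2 = 1 and q'(0) = -4*C2 + 4*C1 = -3. Solving gives C1 = 1/16, C2 = 13/16.

q = 1/8 + exp(4*t)/16 + 13*exp(-4*t)/16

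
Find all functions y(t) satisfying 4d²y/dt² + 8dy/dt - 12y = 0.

y = C1*exp(-3*t) + C2*exp(t)

Divide through by 4: y'' + 2y' - 3y = 0.
Characteristic equation r² + 2r - 3 = 0 factors as (r + 3)(r - 1) = 0, so r = -3, 1.
Hence y_h = C1*exp(-3*t) + C2*exp(t).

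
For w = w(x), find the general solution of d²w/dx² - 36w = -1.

Characteristic equation r² - 36 = 0 factors as (r - 6)(r + 6) = 0, so r = 6, -6.
Hence w_h = C1*exp(6*x) + C2*exp(-6*x).
For the particular solution try w_p = A0. Substituting and matching coefficients of each power of x gives A0 = 1/36, so w_p = 1/36.

w = 1/36 + C1*exp(6*x) + C2*exp(-6*x)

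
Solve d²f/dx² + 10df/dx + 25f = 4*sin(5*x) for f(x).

f = -2*cos(5*x)/25 + C1*exp(-5*x) + C2*x*exp(-5*x)

Characteristic equation r² + 10r + 25 = 0 has discriminant (10)² - 4·(25) = 0, so r = -5 is a repeated root.
Hence f_h = (C1 + C2*x)*exp(-5*x).
Try f_p = A*cos(5*x) + B*sin(5*x). Substituting and equating the coefficients of cos(5x) and sin(5x) gives A = -2/25, B = 0, so f_p = -2*cos(5*x)/25.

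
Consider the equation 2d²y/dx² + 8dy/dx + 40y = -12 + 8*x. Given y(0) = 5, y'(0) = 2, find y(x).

Divide through by 2: y'' + 4y' + 20y = -6 + 4*x.
Characteristic equation r² + 4r + 20 = 0 has discriminant (4)² - 4·(20) = -64 < 0, so r = -2 ± 4i.
Hence y_h = C1*cos(4*x)*exp(-2*x) + C2*exp(-2*x)*sin(4*x).
For the particular solution try y_p = A0 + A1*x. Substituting and matching coefficients of each power of x gives A0 = -17/50, A1 = 1/5, so y_p = -17/50 + x/5.
General solution: y = -17/50 + x/5 + C1*cos(4*x)*exp(-2*x) + C2*exp(-2*x)*sin(4*x).
Apply the initial conditions: y(0) = -17/50 + C1 = 5 and y'(0) = 1/5 - 2*C1 + 4*C2 = 2. Solving gives C1 = 267/50, C2 = 78/25.

y = -17/50 + x/5 + 78*exp(-2*x)*sin(4*x)/25 + 267*cos(4*x)*exp(-2*x)/50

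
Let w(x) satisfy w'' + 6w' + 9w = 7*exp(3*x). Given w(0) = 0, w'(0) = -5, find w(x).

w = -7*exp(-3*x)/36 + 7*exp(3*x)/36 - 37*x*exp(-3*x)/6

Characteristic equation r² + 6r + 9 = 0 has discriminant (6)² - 4·(9) = 0, so r = -3 is a repeated root.
Hence w_h = (C1 + C2*x)*exp(-3*x).
Try w_p = A*exp(3*x). Substituting into the equation and dividing by exp(3*x) gives A = 7/36, so w_p = 7*exp(3*x)/36.
General solution: w = 7*exp(3*x)/36 + C1*exp(-3*x) + C2*x*exp(-3*x).
Apply the initial conditions: w(0) = 7/36 + C1 = 0 and w'(0) = 7/12 + C2 - 3*C1 = -5. Solving gives C1 = -7/36, C2 = -37/6.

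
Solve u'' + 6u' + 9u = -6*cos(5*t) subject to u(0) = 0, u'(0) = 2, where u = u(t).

Characteristic equation r² + 6r + 9 = 0 has discriminant (6)² - 4·(9) = 0, so r = -3 is a repeated root.
Hence u_h = (C1 + C2*t)*exp(-3*t).
Try u_p = A*cos(5*t) + B*sin(5*t). Substituting and equating the coefficients of cos(5t) and sin(5t) gives A = 24/289, B = -45/289, so u_p = -45*sin(5*t)/289 + 24*cos(5*t)/289.
General solution: u = -45*sin(5*t)/289 + 24*cos(5*t)/289 + C1*exp(-3*t) + C2*t*exp(-3*t).
Apply the initial conditions: u(0) = 24/289 + C1 = 0 and u'(0) = -225/289 + C2 - 3*C1 = 2. Solving gives C1 = -24/289, C2 = 43/17.

u = -45*sin(5*t)/289 - 24*exp(-3*t)/289 + 24*cos(5*t)/289 + 43*t*exp(-3*t)/17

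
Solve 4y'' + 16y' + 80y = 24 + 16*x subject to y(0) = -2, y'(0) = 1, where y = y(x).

Divide through by 4: y'' + 4y' + 20y = 6 + 4*x.
Characteristic equation r² + 4r + 20 = 0 has discriminant (4)² - 4·(20) = -64 < 0, so r = -2 ± 4i.
Hence y_h = C1*cos(4*x)*exp(-2*x) + C2*exp(-2*x)*sin(4*x).
For the particular solution try y_p = A0 + A1*x. Substituting and matching coefficients of each power of x gives A0 = 13/50, A1 = 1/5, so y_p = 13/50 + x/5.
General solution: y = 13/50 + x/5 + C1*cos(4*x)*exp(-2*x) + C2*exp(-2*x)*sin(4*x).
Apply the initial conditions: y(0) = 13/50 + C1 = -2 and y'(0) = 1/5 - 2*C1 + 4*C2 = 1. Solving gives C1 = -113/50, C2 = -93/100.

y = 13/50 + x/5 - 113*cos(4*x)*exp(-2*x)/50 - 93*exp(-2*x)*sin(4*x)/100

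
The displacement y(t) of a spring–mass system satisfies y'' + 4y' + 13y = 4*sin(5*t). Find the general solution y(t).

Characteristic equation r² + 4r + 13 = 0 has discriminant (4)² - 4·(13) = -36 < 0, so r = -2 ± 3i.
Hence y_h = C1*cos(3*t)*exp(-2*t) + C2*exp(-2*t)*sin(3*t).
Try y_p = A*cos(5*t) + B*sin(5*t). Substituting and equating the coefficients of cos(5t) and sin(5t) gives A = -5/34, B = -3/34, so y_p = -5*cos(5*t)/34 - 3*sin(5*t)/34.

y = -5*cos(5*t)/34 - 3*sin(5*t)/34 + C1*cos(3*t)*exp(-2*t) + C2*exp(-2*t)*sin(3*t)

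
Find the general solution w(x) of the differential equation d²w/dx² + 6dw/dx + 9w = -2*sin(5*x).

w = 8*sin(5*x)/289 + 15*cos(5*x)/289 + C1*exp(-3*x) + C2*x*exp(-3*x)

Characteristic equation r² + 6r + 9 = 0 has discriminant (6)² - 4·(9) = 0, so r = -3 is a repeated root.
Hence w_h = (C1 + C2*x)*exp(-3*x).
Try w_p = A*cos(5*x) + B*sin(5*x). Substituting and equating the coefficients of cos(5x) and sin(5x) gives A = 15/289, B = 8/289, so w_p = 8*sin(5*x)/289 + 15*cos(5*x)/289.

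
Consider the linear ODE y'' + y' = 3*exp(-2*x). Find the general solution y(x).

Characteristic equation r² + r = 0 factors as (r + 1)r = 0, so r = -1, 0.
Hence y_h = C1*exp(-x) + C2.
Try y_p = A*exp(-2*x). Substituting into the equation and dividing by exp(-2*x) gives A = 3/2, so y_p = 3*exp(-2*x)/2.

y = C2 + 3*exp(-2*x)/2 + C1*exp(-x)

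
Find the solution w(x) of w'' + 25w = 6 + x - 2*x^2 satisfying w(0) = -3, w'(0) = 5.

w = 154/625 - 2029*cos(5*x)/625 - 2*x**2/25 + x/25 + 124*sin(5*x)/125

Characteristic equation r² + 25 = 0 has discriminant (0)² - 4·(25) = -100 < 0, so r = ± 5i.
Hence w_h = C1*cos(5*x) + C2*sin(5*x).
For the particular solution try w_p = A0 + A1*x + A2*x^2. Substituting and matching coefficients of each power of x gives A0 = 154/625, A1 = 1/25, A2 = -2/25, so w_p = 154/625 - 2*x^2/25 + x/25.
General solution: w = 154/625 - 2*x^2/25 + x/25 + C1*cos(5*x) + C2*sin(5*x).
Apply the initial conditions: w(0) = 154/625 + C1 = -3 and w'(0) = 1/25 + 5*C2 = 5. Solving gives C1 = -2029/625, C2 = 124/125.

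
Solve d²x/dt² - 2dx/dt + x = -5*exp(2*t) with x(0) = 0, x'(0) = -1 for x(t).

Characteristic equation r² - 2r + 1 = 0 has discriminant (-2)² - 4·(1) = 0, so r = 1 is a repeated root.
Hence x_h = (C1 + C2*t)*exp(t).
Try x_p = A*exp(2*t). Substituting into the equation and dividing by exp(2*t) gives A = -5, so x_p = -5*exp(2*t).
General solution: x = -5*exp(2*t) + C1*exp(t) + C2*t*exp(t).
Apply the initial conditions: x(0) = -5 + C1 = 0 and x'(0) = -10 + C1 + C2 = -1. Solving gives C1 = 5, C2 = 4.

x = -5*exp(2*t) + 5*exp(t) + 4*t*exp(t)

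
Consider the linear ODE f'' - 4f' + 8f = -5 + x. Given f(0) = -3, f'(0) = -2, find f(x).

f = -9/16 + x/8 - 39*cos(2*x)*exp(2*x)/16 + 11*exp(2*x)*sin(2*x)/8

Characteristic equation r² - 4r + 8 = 0 has discriminant (-4)² - 4·(8) = -16 < 0, so r = 2 ± 2i.
Hence f_h = C1*cos(2*x)*exp(2*x) + C2*exp(2*x)*sin(2*x).
For the particular solution try f_p = A0 + A1*x. Substituting and matching coefficients of each power of x gives A0 = -9/16, A1 = 1/8, so f_p = -9/16 + x/8.
General solution: f = -9/16 + x/8 + C1*cos(2*x)*exp(2*x) + C2*exp(2*x)*sin(2*x).
Apply the initial conditions: f(0) = -9/16 + C1 = -3 and f'(0) = 1/8 + 2*C1 + 2*C2 = -2. Solving gives C1 = -39/16, C2 = 11/8.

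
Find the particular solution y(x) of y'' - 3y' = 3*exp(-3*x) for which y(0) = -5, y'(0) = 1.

Characteristic equation r² - 3r = 0 factors as (r - 3)r = 0, so r = 3, 0.
Hence y_h = C1*exp(3*x) + C2.
Try y_p = A*exp(-3*x). Substituting into the equation and dividing by exp(-3*x) gives A = 1/6, so y_p = exp(-3*x)/6.
General solution: y = C2 + exp(-3*x)/6 + C1*exp(3*x).
Apply the initial conditions: y(0) = 1/6 + C1 + C2 = -5 and y'(0) = -1/2 + 3*C1 = 1. Solving gives C1 = 1/2, C2 = -17/3.

y = -17/3 + exp(3*x)/2 + exp(-3*x)/6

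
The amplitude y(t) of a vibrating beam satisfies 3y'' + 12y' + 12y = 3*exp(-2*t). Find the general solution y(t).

Divide through by 3: y'' + 4y' + 4y = exp(-2*t).
Characteristic equation r² + 4r + 4 = 0 has discriminant (4)² - 4·(4) = 0, so r = -2 is a repeated root.
Hence y_h = (C1 + C2*t)*exp(-2*t).
Since exp(-2*t) solves the homogeneous equation (r = -2 is a root of multiplicity 2), multiply the trial by t^2. Try y_p = A*t^2*exp(-2*t). Substituting into the equation and dividing by exp(-2*t) gives A = 1/2, so y_p = t^2*exp(-2*t)/2.

y = C1*exp(-2*t) + t**2*exp(-2*t)/2 + C2*t*exp(-2*t)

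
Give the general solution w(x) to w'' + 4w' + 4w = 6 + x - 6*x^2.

w = -1 - 3*x**2/2 + 13*x/4 + C1*exp(-2*x) + C2*x*exp(-2*x)

Characteristic equation r² + 4r + 4 = 0 has discriminant (4)² - 4·(4) = 0, so r = -2 is a repeated root.
Hence w_h = (C1 + C2*x)*exp(-2*x).
For the particular solution try w_p = A0 + A1*x + A2*x^2. Substituting and matching coefficients of each power of x gives A0 = -1, A1 = 13/4, A2 = -3/2, so w_p = -1 - 3*x^2/2 + 13*x/4.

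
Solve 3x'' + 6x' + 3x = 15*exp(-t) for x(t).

Divide through by 3: x'' + 2x' + x = 5*exp(-t).
Characteristic equation r² + 2r + 1 = 0 has discriminant (2)² - 4·(1) = 0, so r = -1 is a repeated root.
Hence x_h = (C1 + C2*t)*exp(-t).
Since exp(-t) solves the homogeneous equation (r = -1 is a root of multiplicity 2), multiply the trial by t^2. Try x_p = A*t^2*exp(-t). Substituting into the equation and dividing by exp(-t) gives A = 5/2, so x_p = 5*t^2*exp(-t)/2.

x = C1*exp(-t) + 5*t**2*exp(-t)/2 + C2*t*exp(-t)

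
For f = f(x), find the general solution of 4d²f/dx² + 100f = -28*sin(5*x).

Divide through by 4: f'' + 25f = -7*sin(5*x).
Characteristic equation r² + 25 = 0 has discriminant (0)² - 4·(25) = -100 < 0, so r = ± 5i.
Hence f_h = C1*cos(5*x) + C2*sin(5*x).
Since ±5i are characteristic roots, multiply the trial by x. Try f_p = x*(A*cos(5*x) + B*sin(5*x)). Substituting and equating the coefficients of cos(5x) and sin(5x) gives A = 7/10, B = 0, so f_p = 7*x*cos(5*x)/10.

f = C1*cos(5*x) + C2*sin(5*x) + 7*x*cos(5*x)/10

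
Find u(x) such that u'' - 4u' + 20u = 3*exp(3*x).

Characteristic equation r² - 4r + 20 = 0 has discriminant (-4)² - 4·(20) = -64 < 0, so r = 2 ± 4i.
Hence u_h = C1*cos(4*x)*exp(2*x) + C2*exp(2*x)*sin(4*x).
Try u_p = A*exp(3*x). Substituting into the equation and dividing by exp(3*x) gives A = 3/17, so u_p = 3*exp(3*x)/17.

u = 3*exp(3*x)/17 + C1*cos(4*x)*exp(2*x) + C2*exp(2*x)*sin(4*x)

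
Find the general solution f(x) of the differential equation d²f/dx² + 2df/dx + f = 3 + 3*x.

f = -3 + 3*x + C1*exp(-x) + C2*x*exp(-x)

Characteristic equation r² + 2r + 1 = 0 has discriminant (2)² - 4·(1) = 0, so r = -1 is a repeated root.
Hence f_h = (C1 + C2*x)*exp(-x).
For the particular solution try f_p = A0 + A1*x. Substituting and matching coefficients of each power of x gives A0 = -3, A1 = 3, so f_p = -3 + 3*x.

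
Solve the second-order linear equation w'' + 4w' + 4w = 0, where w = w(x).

Characteristic equation r² + 4r + 4 = 0 has discriminant (4)² - 4·(4) = 0, so r = -2 is a repeated root.
Hence w_h = (C1 + C2*x)*exp(-2*x).

w = C1*exp(-2*x) + C2*x*exp(-2*x)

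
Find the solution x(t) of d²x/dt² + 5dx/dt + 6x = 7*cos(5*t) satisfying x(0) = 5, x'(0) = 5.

x = -489*exp(-3*t)/34 - 133*cos(5*t)/986 + 175*sin(5*t)/986 + 566*exp(-2*t)/29

Characteristic equation r² + 5r + 6 = 0 factors as (r + 2)(r + 3) = 0, so r = -2, -3.
Hence x_h = C1*exp(-2*t) + C2*exp(-3*t).
Try x_p = A*cos(5*t) + B*sin(5*t). Substituting and equating the coefficients of cos(5t) and sin(5t) gives A = -133/986, B = 175/986, so x_p = -133*cos(5*t)/986 + 175*sin(5*t)/986.
General solution: x = -133*cos(5*t)/986 + 175*sin(5*t)/986 + C1*exp(-2*t) + C2*exp(-3*t).
Apply the initial conditions: x(0) = -133/986 + C1 + C2 = 5 and x'(0) = 875/986 - 3*C2 - 2*C1 = 5. Solving gives C1 = 566/29, C2 = -489/34.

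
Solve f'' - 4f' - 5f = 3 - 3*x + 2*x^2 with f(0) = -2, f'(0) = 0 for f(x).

f = -219/125 - 31*exp(5*x)/125 - 2*x**2/5 + 31*x/25

Characteristic equation r² - 4r - 5 = 0 factors as (r + 1)(r - 5) = 0, so r = -1, 5.
Hence f_h = C1*exp(-x) + C2*exp(5*x).
For the particular solution try f_p = A0 + A1*x + A2*x^2. Substituting and matching coefficients of each power of x gives A0 = -219/125, A1 = 31/25, A2 = -2/5, so f_p = -219/125 - 2*x^2/5 + 31*x/25.
General solution: f = -219/125 - 2*x^2/5 + 31*x/25 + C1*exp(-x) + C2*exp(5*x).
Apply the initial conditions: f(0) = -219/125 + C1 + C2 = -2 and f'(0) = 31/25 - C1 + 5*C2 = 0. Solving gives C1 = 0, C2 = -31/125.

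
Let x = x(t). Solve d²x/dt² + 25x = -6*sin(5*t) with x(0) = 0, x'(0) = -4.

Characteristic equation r² + 25 = 0 has discriminant (0)² - 4·(25) = -100 < 0, so r = ± 5i.
Hence x_h = C1*cos(5*t) + C2*sin(5*t).
Since ±5i are characteristic roots, multiply the trial by t. Try x_p = t*(A*cos(5*t) + B*sin(5*t)). Substituting and equating the coefficients of cos(5t) and sin(5t) gives A = 3/5, B = 0, so x_p = 3*t*cos(5*t)/5.
General solution: x = C1*cos(5*t) + C2*sin(5*t) + 3*t*cos(5*t)/5.
Apply the initial conditions: x(0) = C1 = 0 and x'(0) = 3/5 + 5*C2 = -4. Solving gives C1 = 0, C2 = -23/25.

x = -23*sin(5*t)/25 + 3*t*cos(5*t)/5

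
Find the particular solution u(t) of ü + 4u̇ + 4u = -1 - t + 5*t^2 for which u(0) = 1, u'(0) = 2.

u = 15/8 - 11*t/4 - 7*exp(-2*t)/8 + 5*t**2/4 + 3*t*exp(-2*t)

Characteristic equation r² + 4r + 4 = 0 has discriminant (4)² - 4·(4) = 0, so r = -2 is a repeated root.
Hence u_h = (C1 + C2*t)*exp(-2*t).
For the particular solution try u_p = A0 + A1*t + A2*t^2. Substituting and matching coefficients of each power of t gives A0 = 15/8, A1 = -11/4, A2 = 5/4, so u_p = 15/8 - 11*t/4 + 5*t^2/4.
General solution: u = 15/8 - 11*t/4 + 5*t^2/4 + C1*exp(-2*t) + C2*t*exp(-2*t).
Apply the initial conditions: u(0) = 15/8 + C1 = 1 and u'(0) = -11/4 + C2 - 2*C1 = 2. Solving gives C1 = -7/8, C2 = 3.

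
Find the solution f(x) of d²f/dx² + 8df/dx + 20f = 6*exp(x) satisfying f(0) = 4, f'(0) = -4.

Characteristic equation r² + 8r + 20 = 0 has discriminant (8)² - 4·(20) = -16 < 0, so r = -4 ± 2i.
Hence f_h = C1*cos(2*x)*exp(-4*x) + C2*exp(-4*x)*sin(2*x).
Try f_p = A*exp(x). Substituting into the equation and dividing by exp(x) gives A = 6/29, so f_p = 6*exp(x)/29.
General solution: f = 6*exp(x)/29 + C1*cos(2*x)*exp(-4*x) + C2*exp(-4*x)*sin(2*x).
Apply the initial conditions: f(0) = 6/29 + C1 = 4 and f'(0) = 6/29 - 4*C1 + 2*C2 = -4. Solving gives C1 = 110/29, C2 = 159/29.

f = 6*exp(x)/29 + 110*cos(2*x)*exp(-4*x)/29 + 159*exp(-4*x)*sin(2*x)/29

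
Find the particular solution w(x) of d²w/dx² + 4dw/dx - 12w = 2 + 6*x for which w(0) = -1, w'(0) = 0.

Characteristic equation r² + 4r - 12 = 0 factors as (r + 6)(r - 2) = 0, so r = -6, 2.
Hence w_h = C1*exp(-6*x) + C2*exp(2*x).
For the particular solution try w_p = A0 + A1*x. Substituting and matching coefficients of each power of x gives A0 = -1/3, A1 = -1/2, so w_p = -1/3 - x/2.
General solution: w = -1/3 - x/2 + C1*exp(-6*x) + C2*exp(2*x).
Apply the initial conditions: w(0) = -1/3 + C1 + C2 = -1 and w'(0) = -1/2 - 6*C1 + 2*C2 = 0. Solving gives C1 = -11/48, C2 = -7/16.

w = -1/3 - 11*exp(-6*x)/48 - 7*exp(2*x)/16 - x/2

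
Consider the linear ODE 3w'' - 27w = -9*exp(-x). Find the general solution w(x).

w = 3*exp(-x)/8 + C1*exp(-3*x) + C2*exp(3*x)

Divide through by 3: w'' - 9w = -3*exp(-x).
Characteristic equation r² - 9 = 0 factors as (r + 3)(r - 3) = 0, so r = -3, 3.
Hence w_h = C1*exp(-3*x) + C2*exp(3*x).
Try w_p = A*exp(-x). Substituting into the equation and dividing by exp(-x) gives A = 3/8, so w_p = 3*exp(-x)/8.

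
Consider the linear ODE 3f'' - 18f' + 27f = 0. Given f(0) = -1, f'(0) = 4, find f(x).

Divide through by 3: f'' - 6f' + 9f = 0.
Characteristic equation r² - 6r + 9 = 0 has discriminant (-6)² - 4·(9) = 0, so r = 3 is a repeated root.
Hence f_h = (C1 + C2*x)*exp(3*x).
Apply the initial conditions: f(0) = C1 = -1 and f'(0) = C2 + 3*C1 = 4. Solving gives C1 = -1, C2 = 7.

f = -exp(3*x) + 7*x*exp(3*x)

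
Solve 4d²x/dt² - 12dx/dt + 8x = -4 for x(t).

Divide through by 4: x'' - 3x' + 2x = -1.
Characteristic equation r² - 3r + 2 = 0 factors as (r - 1)(r - 2) = 0, so r = 1, 2.
Hence x_h = C1*exp(t) + C2*exp(2*t).
For the particular solution try x_p = A0. Substituting and matching coefficients of each power of t gives A0 = -1/2, so x_p = -1/2.

x = -1/2 + C1*exp(t) + C2*exp(2*t)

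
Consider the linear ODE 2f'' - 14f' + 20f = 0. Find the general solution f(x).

f = C1*exp(2*x) + C2*exp(5*x)

Divide through by 2: f'' - 7f' + 10f = 0.
Characteristic equation r² - 7r + 10 = 0 factors as (r - 2)(r - 5) = 0, so r = 2, 5.
Hence f_h = C1*exp(2*x) + C2*exp(5*x).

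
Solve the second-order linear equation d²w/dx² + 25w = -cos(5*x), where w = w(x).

Characteristic equation r² + 25 = 0 has discriminant (0)² - 4·(25) = -100 < 0, so r = ± 5i.
Hence w_h = C1*cos(5*x) + C2*sin(5*x).
Since ±5i are characteristic roots, multiply the trial by x. Try w_p = x*(A*cos(5*x) + B*sin(5*x)). Substituting and equating the coefficients of cos(5x) and sin(5x) gives A = 0, B = -1/10, so w_p = -x*sin(5*x)/10.

w = C1*cos(5*x) + C2*sin(5*x) - x*sin(5*x)/10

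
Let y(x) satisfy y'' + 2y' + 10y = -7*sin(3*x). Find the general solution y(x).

Characteristic equation r² + 2r + 10 = 0 has discriminant (2)² - 4·(10) = -36 < 0, so r = -1 ± 3i.
Hence y_h = C1*cos(3*x)*exp(-x) + C2*exp(-x)*sin(3*x).
Try y_p = A*cos(3*x) + B*sin(3*x). Substituting and equating the coefficients of cos(3x) and sin(3x) gives A = 42/37, B = -7/37, so y_p = -7*sin(3*x)/37 + 42*cos(3*x)/37.

y = -7*sin(3*x)/37 + 42*cos(3*x)/37 + C1*cos(3*x)*exp(-x) + C2*exp(-x)*sin(3*x)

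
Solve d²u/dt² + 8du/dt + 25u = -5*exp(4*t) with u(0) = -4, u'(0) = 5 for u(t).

u = -5*exp(4*t)/73 - 763*exp(-4*t)*sin(3*t)/219 - 287*cos(3*t)*exp(-4*t)/73

Characteristic equation r² + 8r + 25 = 0 has discriminant (8)² - 4·(25) = -36 < 0, so r = -4 ± 3i.
Hence u_h = C1*cos(3*t)*exp(-4*t) + C2*exp(-4*t)*sin(3*t).
Try u_p = A*exp(4*t). Substituting into the equation and dividing by exp(4*t) gives A = -5/73, so u_p = -5*exp(4*t)/73.
General solution: u = -5*exp(4*t)/73 + C1*cos(3*t)*exp(-4*t) + C2*exp(-4*t)*sin(3*t).
Apply the initial conditions: u(0) = -5/73 + C1 = -4 and u'(0) = -20/73 - 4*C1 + 3*C2 = 5. Solving gives C1 = -287/73, C2 = -763/219.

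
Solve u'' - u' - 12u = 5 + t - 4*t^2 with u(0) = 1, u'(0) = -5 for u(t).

Characteristic equation r² - r - 12 = 0 factors as (r - 4)(r + 3) = 0, so r = 4, -3.
Hence u_h = C1*exp(4*t) + C2*exp(-3*t).
For the particular solution try u_p = A0 + A1*t + A2*t^2. Substituting and matching coefficients of each power of t gives A0 = -151/432, A1 = -5/36, A2 = 1/3, so u_p = -151/432 - 5*t/36 + t^2/3.
General solution: u = -151/432 - 5*t/36 + t^2/3 + C1*exp(4*t) + C2*exp(-3*t).
Apply the initial conditions: u(0) = -151/432 + C1 + C2 = 1 and u'(0) = -5/36 - 3*C2 + 4*C1 = -5. Solving gives C1 = -13/112, C2 = 277/189.

u = -151/432 - 13*exp(4*t)/112 - 5*t/36 + t**2/3 + 277*exp(-3*t)/189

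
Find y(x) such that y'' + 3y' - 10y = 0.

y = C1*exp(-5*x) + C2*exp(2*x)

Characteristic equation r² + 3r - 10 = 0 factors as (r + 5)(r - 2) = 0, so r = -5, 2.
Hence y_h = C1*exp(-5*x) + C2*exp(2*x).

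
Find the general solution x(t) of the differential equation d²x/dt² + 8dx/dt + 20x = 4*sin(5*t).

Characteristic equation r² + 8r + 20 = 0 has discriminant (8)² - 4·(20) = -16 < 0, so r = -4 ± 2i.
Hence x_h = C1*cos(2*t)*exp(-4*t) + C2*exp(-4*t)*sin(2*t).
Try x_p = A*cos(5*t) + B*sin(5*t). Substituting and equating the coefficients of cos(5t) and sin(5t) gives A = -32/325, B = -4/325, so x_p = -32*cos(5*t)/325 - 4*sin(5*t)/325.

x = -32*cos(5*t)/325 - 4*sin(5*t)/325 + C1*cos(2*t)*exp(-4*t) + C2*exp(-4*t)*sin(2*t)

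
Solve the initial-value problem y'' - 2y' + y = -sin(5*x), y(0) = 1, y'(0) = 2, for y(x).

Characteristic equation r² - 2r + 1 = 0 has discriminant (-2)² - 4·(1) = 0, so r = 1 is a repeated root.
Hence y_h = (C1 + C2*x)*exp(x).
Try y_p = A*cos(5*x) + B*sin(5*x). Substituting and equating the coefficients of cos(5x) and sin(5x) gives A = -5/338, B = 6/169, so y_p = -5*cos(5*x)/338 + 6*sin(5*x)/169.
General solution: y = -5*cos(5*x)/338 + 6*sin(5*x)/169 + C1*exp(x) + C2*x*exp(x).
Apply the initial conditions: y(0) = -5/338 + C1 = 1 and y'(0) = 30/169 + C1 + C2 = 2. Solving gives C1 = 343/338, C2 = 21/26.

y = -5*cos(5*x)/338 + 6*sin(5*x)/169 + 343*exp(x)/338 + 21*x*exp(x)/26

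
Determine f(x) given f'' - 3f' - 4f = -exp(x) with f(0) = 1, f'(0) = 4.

Characteristic equation r² - 3r - 4 = 0 factors as (r + 1)(r - 4) = 0, so r = -1, 4.
Hence f_h = C1*exp(-x) + C2*exp(4*x).
Try f_p = A*exp(x). Substituting into the equation and dividing by exp(x) gives A = 1/6, so f_p = exp(x)/6.
General solution: f = exp(x)/6 + C1*exp(-x) + C2*exp(4*x).
Apply the initial conditions: f(0) = 1/6 + C1 + C2 = 1 and f'(0) = 1/6 - C1 + 4*C2 = 4. Solving gives C1 = -1/10, C2 = 14/15.

f = -exp(-x)/10 + exp(x)/6 + 14*exp(4*x)/15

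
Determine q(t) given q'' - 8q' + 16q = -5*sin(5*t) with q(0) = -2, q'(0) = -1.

Characteristic equation r² - 8r + 16 = 0 has discriminant (-8)² - 4·(16) = 0, so r = 4 is a repeated root.
Hence q_h = (C1 + C2*t)*exp(4*t).
Try q_p = A*cos(5*t) + B*sin(5*t). Substituting and equating the coefficients of cos(5t) and sin(5t) gives A = -200/1681, B = 45/1681, so q_p = -200*cos(5*t)/1681 + 45*sin(5*t)/1681.
General solution: q = -200*cos(5*t)/1681 + 45*sin(5*t)/1681 + C1*exp(4*t) + C2*t*exp(4*t).
Apply the initial conditions: q(0) = -200/1681 + C1 = -2 and q'(0) = 225/1681 + C2 + 4*C1 = -1. Solving gives C1 = -3162/1681, C2 = 262/41.

q = -3162*exp(4*t)/1681 - 200*cos(5*t)/1681 + 45*sin(5*t)/1681 + 262*t*exp(4*t)/41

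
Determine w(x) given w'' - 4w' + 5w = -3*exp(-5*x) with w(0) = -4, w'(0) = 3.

Characteristic equation r² - 4r + 5 = 0 has discriminant (-4)² - 4·(5) = -4 < 0, so r = 2 ± i.
Hence w_h = C1*cos(x)*exp(2*x) + C2*exp(2*x)*sin(x).
Try w_p = A*exp(-5*x). Substituting into the equation and dividing by exp(-5*x) gives A = -3/50, so w_p = -3*exp(-5*x)/50.
General solution: w = -3*exp(-5*x)/50 + C1*cos(x)*exp(2*x) + C2*exp(2*x)*sin(x).
Apply the initial conditions: w(0) = -3/50 + C1 = -4 and w'(0) = 3/10 + C2 + 2*C1 = 3. Solving gives C1 = -197/50, C2 = 529/50.

w = -3*exp(-5*x)/50 - 197*cos(x)*exp(2*x)/50 + 529*exp(2*x)*sin(x)/50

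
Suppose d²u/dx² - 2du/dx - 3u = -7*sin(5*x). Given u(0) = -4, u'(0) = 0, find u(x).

u = -277*exp(-x)/104 - 171*exp(3*x)/136 - 35*cos(5*x)/442 + 49*sin(5*x)/221

Characteristic equation r² - 2r - 3 = 0 factors as (r + 1)(r - 3) = 0, so r = -1, 3.
Hence u_h = C1*exp(-x) + C2*exp(3*x).
Try u_p = A*cos(5*x) + B*sin(5*x). Substituting and equating the coefficients of cos(5x) and sin(5x) gives A = -35/442, B = 49/221, so u_p = -35*cos(5*x)/442 + 49*sin(5*x)/221.
General solution: u = -35*cos(5*x)/442 + 49*sin(5*x)/221 + C1*exp(-x) + C2*exp(3*x).
Apply the initial conditions: u(0) = -35/442 + C1 + C2 = -4 and u'(0) = 245/221 - C1 + 3*C2 = 0. Solving gives C1 = -277/104, C2 = -171/136.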